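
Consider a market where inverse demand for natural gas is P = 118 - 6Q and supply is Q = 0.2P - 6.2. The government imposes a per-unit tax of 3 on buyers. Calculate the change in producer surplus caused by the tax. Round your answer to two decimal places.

-10.60

Rewriting supply in inverse form: P = 31 + 5Q.
Without the tax, 118 - 6Q = 31 + 5Q so Q* = 7.9091 and P* = 70.5455.
A tax on buyers shifts demand down by 3: (118 - 3) - 6Q = 31 + 5Q, so Q_t = 7.6364. Buyers pay P_b = 72.1818; sellers receive P_s = P_b - 3 = 69.1818.
PS falls from (1/2)(7.9091)(39.5455) = 156.3843 to (1/2)(7.6364)(38.1818) = 145.7851, a change of -10.5992.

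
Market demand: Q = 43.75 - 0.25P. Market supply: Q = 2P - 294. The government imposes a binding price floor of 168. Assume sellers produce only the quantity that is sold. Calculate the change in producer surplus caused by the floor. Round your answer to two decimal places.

Rewriting demand in inverse form: P = 175 - 4Q.
Rewriting supply in inverse form: P = 147 + 0.5Q.
Free-market equilibrium: 175 - 4Q = 147 + 0.5Q gives Q* = 6.2222, P* = 150.1111.
At the floor price 168, quantity demanded is (175 - 168)/4 = 1.75; demand is the short side, so Q = 1.75 trades at P = 168.
PS goes from (1/2)(6.2222)(3.1111) = 9.679 to 35.9844 (computed as (168 - 147)(1.75) - (1/2)(0.5)(1.75)^2), a change of 26.3054.

26.31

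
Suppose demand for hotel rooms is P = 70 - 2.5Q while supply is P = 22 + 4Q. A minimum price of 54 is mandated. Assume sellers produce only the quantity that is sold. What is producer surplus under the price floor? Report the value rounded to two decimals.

Without the control, 70 - 2.5Q = 22 + 4Q so Q* = 7.3846 and P* = 51.5385.
At P = 54, buyers demand (70 - 54)/2.5 = 6.4 while sellers would supply more, so the quantity traded is 6.4 at price 54.
The supply price at Q = 6.4 is 47.6. PS is the trapezoid between 54 and supply over [0, 6.4]: (1/2)[(54 - 22) + (54 - 47.6)](6.4) = 122.88.

122.88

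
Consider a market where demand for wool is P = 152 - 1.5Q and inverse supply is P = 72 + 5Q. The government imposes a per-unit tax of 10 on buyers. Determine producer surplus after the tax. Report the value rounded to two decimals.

Without the tax, 152 - 1.5Q = 72 + 5Q so Q* = 12.3077 and P* = 133.5385.
With the tax, buyers' net willingness to pay falls by 10: (152 - 10) - 1.5Q = 72 + 5Q, so Q_t = 10.7692. Buyers pay P_b = 135.8462; sellers receive P_s = P_b - 10 = 125.8462.
Producer surplus is the triangle above supply below P_s: (1/2)(10.7692)(125.8462 - 72) = 289.9408.

289.94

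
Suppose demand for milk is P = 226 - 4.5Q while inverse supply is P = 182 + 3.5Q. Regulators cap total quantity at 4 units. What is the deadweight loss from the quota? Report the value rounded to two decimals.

9.00

Unrestricted equilibrium: Q* = (226 - 182)/(4.5 + 3.5) = 5.5.
At Q = 4 the demand price is 226 - 4.5(4) = 208 and the supply price is 182 + 3.5(4) = 196.
DWL = (1/2)(gap between curves at 4) x (Q* - 4) = (1/2)(12)(1.5) = 9.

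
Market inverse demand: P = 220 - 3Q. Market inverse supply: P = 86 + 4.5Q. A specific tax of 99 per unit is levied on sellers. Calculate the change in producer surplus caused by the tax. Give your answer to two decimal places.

-669.24

Without the tax, 220 - 3Q = 86 + 4.5Q so Q* = 17.8667 and P* = 166.4.
With the tax, sellers need 99 more per unit: 220 - 3Q = 86 + 4.5Q + 99, so Q_t = 4.6667. Buyers pay P_b = 206; sellers receive P_s = P_b - 99 = 107.
PS falls from (1/2)(17.8667)(80.4) = 718.24 to (1/2)(4.6667)(21) = 49, a change of -669.24.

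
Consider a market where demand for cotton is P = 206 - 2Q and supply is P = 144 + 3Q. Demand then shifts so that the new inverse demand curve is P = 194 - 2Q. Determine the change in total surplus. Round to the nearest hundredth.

-134.40

Initial equilibrium: Q_0 = 12.4, P_0 = 181.2; CS_0 = (1/2)(12.4)(24.8) = 153.76, PS_0 = (1/2)(12.4)(37.2) = 230.64.
New equilibrium: 194 - 2Q = 144 + 3Q gives Q_1 = 10, P_1 = 174; CS_1 = 100, PS_1 = 150.
Change in total surplus = (100 + 150) - (153.76 + 230.64) = -134.4.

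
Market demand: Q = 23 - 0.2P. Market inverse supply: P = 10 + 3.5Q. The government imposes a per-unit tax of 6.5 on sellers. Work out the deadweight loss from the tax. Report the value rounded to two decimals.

2.49

Rewriting demand in inverse form: P = 115 - 5Q.
Without the tax, 115 - 5Q = 10 + 3.5Q so Q* = 12.3529 and P* = 53.2353.
A tax on sellers shifts supply up by 6.5: 115 - 5Q = 10 + 3.5Q + 6.5, so Q_t = 11.5882. Buyers pay P_b = 57.0588; sellers receive P_s = P_b - 6.5 = 50.5588.
Deadweight loss is the triangle between the curves from Q_t to Q*: (1/2)(12.3529 - 11.5882)(6.5) = 2.4853.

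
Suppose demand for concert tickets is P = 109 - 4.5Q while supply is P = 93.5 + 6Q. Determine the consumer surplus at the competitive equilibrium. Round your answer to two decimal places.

4.90

Equilibrium: 109 - 4.5Q = 93.5 + 6Q, so Q* = 1.4762 and P* = 102.3571.
CS is the area between the demand curve and P* from 0 to Q*: (1/2)(1.4762)(6.6429) = 4.9031.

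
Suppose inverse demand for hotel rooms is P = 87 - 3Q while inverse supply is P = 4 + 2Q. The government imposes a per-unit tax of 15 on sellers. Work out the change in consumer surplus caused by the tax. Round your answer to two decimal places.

Without the tax, 87 - 3Q = 4 + 2Q so Q* = 16.6 and P* = 37.2.
A tax on sellers shifts supply up by 15: 87 - 3Q = 4 + 2Q + 15, so Q_t = 13.6. Buyers pay P_b = 46.2; sellers receive P_s = P_b - 15 = 31.2.
Consumers lose the trapezoid between P* and P_b out to Q_t plus the triangle from Q_t to Q*: change in CS = 277.44 - 413.34 = -135.9.

-135.90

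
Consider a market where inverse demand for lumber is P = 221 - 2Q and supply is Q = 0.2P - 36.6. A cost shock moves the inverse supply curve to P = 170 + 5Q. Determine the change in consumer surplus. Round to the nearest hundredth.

23.61

Rewriting supply in inverse form: P = 183 + 5Q.
Initial equilibrium: Q_0 = 5.4286, P_0 = 210.1429; CS_0 = (1/2)(5.4286)(10.8571) = 29.4694, PS_0 = (1/2)(5.4286)(27.1429) = 73.6735.
New equilibrium: 221 - 2Q = 170 + 5Q gives Q_1 = 7.2857, P_1 = 206.4286; CS_1 = 53.0816, PS_1 = 132.7041.
Change in consumer surplus = 53.0816 - 29.4694 = 23.6122.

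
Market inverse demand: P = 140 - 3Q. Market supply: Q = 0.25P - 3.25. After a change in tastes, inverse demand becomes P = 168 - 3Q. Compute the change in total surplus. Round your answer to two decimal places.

564.00

Rewriting supply in inverse form: P = 13 + 4Q.
Initial equilibrium: Q_0 = 18.1429, P_0 = 85.5714; CS_0 = (1/2)(18.1429)(54.4286) = 493.7449, PS_0 = (1/2)(18.1429)(72.5714) = 658.3265.
New equilibrium: 168 - 3Q = 13 + 4Q gives Q_1 = 22.1429, P_1 = 101.5714; CS_1 = 735.4592, PS_1 = 980.6122.
Change in total surplus = (735.4592 + 980.6122) - (493.7449 + 658.3265) = 564.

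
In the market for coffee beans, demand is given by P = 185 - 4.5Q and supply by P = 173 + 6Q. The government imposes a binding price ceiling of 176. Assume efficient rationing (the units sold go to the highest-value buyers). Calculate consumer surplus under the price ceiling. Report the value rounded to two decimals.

Free-market equilibrium: 185 - 4.5Q = 173 + 6Q gives Q* = 1.1429, P* = 179.8571.
At P = 176, sellers supply (176 - 173)/6 = 0.5 while buyers want more, so the quantity traded is 0.5 at price 176.
The demand price at Q = 0.5 is 182.75. CS is the trapezoid between demand and 176 over [0, 0.5]: (1/2)[(185 - 176) + (182.75 - 176)](0.5) = 3.9375.

3.94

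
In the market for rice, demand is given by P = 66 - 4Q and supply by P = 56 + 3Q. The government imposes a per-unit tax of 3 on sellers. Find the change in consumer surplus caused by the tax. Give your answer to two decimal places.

Without the tax, 66 - 4Q = 56 + 3Q so Q* = 1.4286 and P* = 60.2857.
With the tax, sellers need 3 more per unit: 66 - 4Q = 56 + 3Q + 3, so Q_t = 1. Buyers pay P_b = 62; sellers receive P_s = P_b - 3 = 59.
CS falls from (1/2)(1.4286)(5.7143) = 4.0816 to (1/2)(1)(4) = 2, a change of -2.0816.

-2.08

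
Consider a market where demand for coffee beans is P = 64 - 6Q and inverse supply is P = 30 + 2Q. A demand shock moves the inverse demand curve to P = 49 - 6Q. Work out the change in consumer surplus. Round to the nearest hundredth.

Initial equilibrium: Q_0 = 4.25, P_0 = 38.5; CS_0 = (1/2)(4.25)(25.5) = 54.1875, PS_0 = (1/2)(4.25)(8.5) = 18.0625.
New equilibrium: 49 - 6Q = 30 + 2Q gives Q_1 = 2.375, P_1 = 34.75; CS_1 = 16.9219, PS_1 = 5.6406.
Change in consumer surplus = 16.9219 - 54.1875 = -37.2656.

-37.27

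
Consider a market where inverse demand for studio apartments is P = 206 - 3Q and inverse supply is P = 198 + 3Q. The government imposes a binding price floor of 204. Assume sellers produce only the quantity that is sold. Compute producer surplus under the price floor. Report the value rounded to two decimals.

Free-market equilibrium: 206 - 3Q = 198 + 3Q gives Q* = 1.3333, P* = 202.
At P = 204, buyers demand (206 - 204)/3 = 0.6667 while sellers would supply more, so the quantity traded is 0.6667 at price 204.
The supply price at Q = 0.6667 is 200. PS is the trapezoid between 204 and supply over [0, 0.6667]: (1/2)[(204 - 198) + (204 - 200)](0.6667) = 3.3333.

3.33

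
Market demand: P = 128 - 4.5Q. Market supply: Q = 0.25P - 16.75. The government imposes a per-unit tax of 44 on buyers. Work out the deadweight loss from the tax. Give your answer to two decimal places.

Rewriting supply in inverse form: P = 67 + 4Q.
Pre-tax equilibrium: 128 - 4.5Q = 67 + 4Q gives Q* = 7.1765, P* = 95.7059.
With the tax, buyers' net willingness to pay falls by 44: (128 - 44) - 4.5Q = 67 + 4Q, so Q_t = 2. Buyers pay P_b = 119; sellers receive P_s = P_b - 44 = 75.
The welfare triangle lost has base Q* - Q_t = 5.1765 and height t = 44, so DWL = (1/2)(5.1765)(44) = 113.8824.

113.88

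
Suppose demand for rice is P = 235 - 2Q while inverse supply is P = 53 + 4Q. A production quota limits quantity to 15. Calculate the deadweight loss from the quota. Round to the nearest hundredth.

Without the quota, 235 - 2Q = 53 + 4Q gives Q* = 30.3333.
At Q = 15 the demand price is 235 - 2(15) = 205 and the supply price is 53 + 4(15) = 113.
Deadweight loss is the triangle between the curves from 15 to 30.3333: (1/2)(205 - 113)(30.3333 - 15) = 705.3333.

705.33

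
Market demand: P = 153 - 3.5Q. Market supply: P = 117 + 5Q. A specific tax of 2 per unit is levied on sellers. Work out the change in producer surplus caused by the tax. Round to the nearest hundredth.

Pre-tax equilibrium: 153 - 3.5Q = 117 + 5Q gives Q* = 4.2353, P* = 138.1765.
A tax on sellers shifts supply up by 2: 153 - 3.5Q = 117 + 5Q + 2, so Q_t = 4. Buyers pay P_b = 139; sellers receive P_s = P_b - 2 = 137.
PS falls from (1/2)(4.2353)(21.1765) = 44.8443 to (1/2)(4)(20) = 40, a change of -4.8443.

-4.84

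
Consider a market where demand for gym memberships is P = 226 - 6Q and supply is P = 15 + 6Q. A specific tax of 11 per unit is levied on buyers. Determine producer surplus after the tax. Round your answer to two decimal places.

Without the tax, 226 - 6Q = 15 + 6Q so Q* = 17.5833 and P* = 120.5.
A tax on buyers shifts demand down by 11: (226 - 11) - 6Q = 15 + 6Q, so Q_t = 16.6667. Buyers pay P_b = 126; sellers receive P_s = P_b - 11 = 115.
Producer surplus is the triangle above supply below P_s: (1/2)(16.6667)(115 - 15) = 833.3333.

833.33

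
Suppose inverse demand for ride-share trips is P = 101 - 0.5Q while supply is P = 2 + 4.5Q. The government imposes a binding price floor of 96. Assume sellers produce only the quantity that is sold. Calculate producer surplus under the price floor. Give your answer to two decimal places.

715.00

Without the control, 101 - 0.5Q = 2 + 4.5Q so Q* = 19.8 and P* = 91.1.
At the floor price 96, quantity demanded is (101 - 96)/0.5 = 10; demand is the short side, so Q = 10 trades at P = 96.
The supply price at Q = 10 is 47. PS is the trapezoid between 96 and supply over [0, 10]: (1/2)[(96 - 2) + (96 - 47)](10) = 715.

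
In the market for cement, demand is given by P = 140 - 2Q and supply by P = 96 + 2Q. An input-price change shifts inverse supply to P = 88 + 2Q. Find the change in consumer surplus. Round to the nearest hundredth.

Initial equilibrium: Q_0 = 11, P_0 = 118; CS_0 = (1/2)(11)(22) = 121, PS_0 = (1/2)(11)(22) = 121.
New equilibrium: 140 - 2Q = 88 + 2Q gives Q_1 = 13, P_1 = 114; CS_1 = 169, PS_1 = 169.
Change in consumer surplus = 169 - 121 = 48.

48.00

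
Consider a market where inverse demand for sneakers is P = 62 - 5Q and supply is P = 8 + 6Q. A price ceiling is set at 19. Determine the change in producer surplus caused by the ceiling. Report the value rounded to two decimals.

Without the control, 62 - 5Q = 8 + 6Q so Q* = 4.9091 and P* = 37.4545.
At P = 19, sellers supply (19 - 8)/6 = 1.8333 while buyers want more, so the quantity traded is 1.8333 at price 19.
PS goes from (1/2)(4.9091)(29.4545) = 72.2975 to 10.0833 (computed as (19 - 8)(1.8333) - (1/2)(6)(1.8333)^2), a change of -62.2142.

-62.21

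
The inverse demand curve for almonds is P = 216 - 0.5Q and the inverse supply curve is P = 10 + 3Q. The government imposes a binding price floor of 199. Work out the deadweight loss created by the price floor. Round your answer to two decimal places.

Without the control, 216 - 0.5Q = 10 + 3Q so Q* = 58.8571 and P* = 186.5714.
At P = 199, buyers demand (216 - 199)/0.5 = 34 while sellers would supply more, so the quantity traded is 34 at price 199.
At Q = 34 the demand price is 199 and the supply price is 112. Deadweight loss is the triangle between the curves from 34 to 58.8571: (1/2)(199 - 112)(58.8571 - 34) = 1081.2857.

1081.29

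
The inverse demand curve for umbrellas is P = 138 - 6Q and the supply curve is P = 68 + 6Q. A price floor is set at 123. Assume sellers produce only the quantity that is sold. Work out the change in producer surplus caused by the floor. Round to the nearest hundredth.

Without the control, 138 - 6Q = 68 + 6Q so Q* = 5.8333 and P* = 103.
At the floor price 123, quantity demanded is (138 - 123)/6 = 2.5; demand is the short side, so Q = 2.5 trades at P = 123.
PS goes from (1/2)(5.8333)(35) = 102.0833 to 118.75 (computed as (123 - 68)(2.5) - (1/2)(6)(2.5)^2), a change of 16.6667.

16.67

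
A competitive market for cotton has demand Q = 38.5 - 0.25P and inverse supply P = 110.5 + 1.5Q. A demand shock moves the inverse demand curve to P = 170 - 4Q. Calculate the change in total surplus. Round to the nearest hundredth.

149.82

Rewriting demand in inverse form: P = 154 - 4Q.
Initial equilibrium: Q_0 = 7.9091, P_0 = 122.3636; CS_0 = (1/2)(7.9091)(31.6364) = 125.1074, PS_0 = (1/2)(7.9091)(11.8636) = 46.9153.
New equilibrium: 170 - 4Q = 110.5 + 1.5Q gives Q_1 = 10.8182, P_1 = 126.7273; CS_1 = 234.0661, PS_1 = 87.7748.
Change in total surplus = (234.0661 + 87.7748) - (125.1074 + 46.9153) = 149.8182.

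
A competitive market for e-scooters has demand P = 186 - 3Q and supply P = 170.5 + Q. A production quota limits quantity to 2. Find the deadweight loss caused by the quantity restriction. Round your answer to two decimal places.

7.03

Unrestricted equilibrium: Q* = (186 - 170.5)/(3 + 1) = 3.875.
At Q = 2 the demand price is 186 - 3(2) = 180 and the supply price is 170.5 + (2) = 172.5.
Deadweight loss is the triangle between the curves from 2 to 3.875: (1/2)(180 - 172.5)(3.875 - 2) = 7.0312.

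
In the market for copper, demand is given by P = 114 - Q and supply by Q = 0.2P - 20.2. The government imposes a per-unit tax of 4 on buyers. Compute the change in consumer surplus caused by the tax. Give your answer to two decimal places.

-1.22

Rewriting supply in inverse form: P = 101 + 5Q.
Without the tax, 114 - Q = 101 + 5Q so Q* = 2.1667 and P* = 111.8333.
A tax on buyers shifts demand down by 4: (114 - 4) - Q = 101 + 5Q, so Q_t = 1.5. Buyers pay P_b = 112.5; sellers receive P_s = P_b - 4 = 108.5.
CS falls from (1/2)(2.1667)(2.1667) = 2.3472 to (1/2)(1.5)(1.5) = 1.125, a change of -1.2222.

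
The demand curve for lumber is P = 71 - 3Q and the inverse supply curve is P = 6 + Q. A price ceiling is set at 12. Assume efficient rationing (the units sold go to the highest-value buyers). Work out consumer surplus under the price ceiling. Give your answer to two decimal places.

Free-market equilibrium: 71 - 3Q = 6 + Q gives Q* = 16.25, P* = 22.25.
At P = 12, sellers supply (12 - 6)/1 = 6 while buyers want more, so the quantity traded is 6 at price 12.
The demand price at Q = 6 is 53. CS is the trapezoid between demand and 12 over [0, 6]: (1/2)[(71 - 12) + (53 - 12)](6) = 300.

300.00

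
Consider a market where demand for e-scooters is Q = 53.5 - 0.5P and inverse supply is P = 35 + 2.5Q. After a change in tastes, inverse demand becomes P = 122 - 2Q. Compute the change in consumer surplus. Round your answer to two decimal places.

117.78

Rewriting demand in inverse form: P = 107 - 2Q.
Initial equilibrium: Q_0 = 16, P_0 = 75; CS_0 = (1/2)(16)(32) = 256, PS_0 = (1/2)(16)(40) = 320.
New equilibrium: 122 - 2Q = 35 + 2.5Q gives Q_1 = 19.3333, P_1 = 83.3333; CS_1 = 373.7778, PS_1 = 467.2222.
Change in consumer surplus = 373.7778 - 256 = 117.7778.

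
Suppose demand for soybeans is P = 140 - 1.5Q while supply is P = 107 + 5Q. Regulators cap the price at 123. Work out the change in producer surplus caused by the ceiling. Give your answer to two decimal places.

-38.84

Free-market equilibrium: 140 - 1.5Q = 107 + 5Q gives Q* = 5.0769, P* = 132.3846.
At P = 123, sellers supply (123 - 107)/5 = 3.2 while buyers want more, so the quantity traded is 3.2 at price 123.
PS goes from (1/2)(5.0769)(25.3846) = 64.4379 to 25.6 (computed as (123 - 107)(3.2) - (1/2)(5)(3.2)^2), a change of -38.8379.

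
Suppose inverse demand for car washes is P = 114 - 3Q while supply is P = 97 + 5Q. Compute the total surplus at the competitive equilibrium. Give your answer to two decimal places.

Setting demand equal to supply, 17 = 8Q, so Q* = 2.125 and P* = 107.625.
CS = (1/2)(2.125)(6.375) = 6.7734 and PS = (1/2)(2.125)(10.625) = 11.2891, so total surplus = 18.0625.

18.06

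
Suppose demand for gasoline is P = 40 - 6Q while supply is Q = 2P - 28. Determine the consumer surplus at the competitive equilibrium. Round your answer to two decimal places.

48.00

Rewriting supply in inverse form: P = 14 + 0.5Q.
Setting demand equal to supply, 26 = 6.5Q, so Q* = 4 and P* = 16.
Consumer surplus is the triangle under demand above P*: (1/2)(4)(40 - 16) = (1/2)(4)(24) = 48.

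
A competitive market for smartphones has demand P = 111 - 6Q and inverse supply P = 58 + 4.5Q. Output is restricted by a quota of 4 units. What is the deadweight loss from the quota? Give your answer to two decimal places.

5.76

Unrestricted equilibrium: Q* = (111 - 58)/(6 + 4.5) = 5.0476.
At Q = 4 the demand price is 111 - 6(4) = 87 and the supply price is 58 + 4.5(4) = 76.
DWL = (1/2)(gap between curves at 4) x (Q* - 4) = (1/2)(11)(1.0476) = 5.7619.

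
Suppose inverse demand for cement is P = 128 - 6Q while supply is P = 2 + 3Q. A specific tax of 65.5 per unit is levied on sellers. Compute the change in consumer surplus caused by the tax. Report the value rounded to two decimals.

-452.44

Pre-tax equilibrium: 128 - 6Q = 2 + 3Q gives Q* = 14, P* = 44.
With the tax, sellers need 65.5 more per unit: 128 - 6Q = 2 + 3Q + 65.5, so Q_t = 6.7222. Buyers pay P_b = 87.6667; sellers receive P_s = P_b - 65.5 = 22.1667.
Consumers lose the trapezoid between P* and P_b out to Q_t plus the triangle from Q_t to Q*: change in CS = 135.5648 - 588 = -452.4352.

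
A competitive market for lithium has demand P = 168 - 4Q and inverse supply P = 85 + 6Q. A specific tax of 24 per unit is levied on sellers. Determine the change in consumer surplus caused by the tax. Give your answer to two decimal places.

Pre-tax equilibrium: 168 - 4Q = 85 + 6Q gives Q* = 8.3, P* = 134.8.
A tax on sellers shifts supply up by 24: 168 - 4Q = 85 + 6Q + 24, so Q_t = 5.9. Buyers pay P_b = 144.4; sellers receive P_s = P_b - 24 = 120.4.
CS falls from (1/2)(8.3)(33.2) = 137.78 to (1/2)(5.9)(23.6) = 69.62, a change of -68.16.

-68.16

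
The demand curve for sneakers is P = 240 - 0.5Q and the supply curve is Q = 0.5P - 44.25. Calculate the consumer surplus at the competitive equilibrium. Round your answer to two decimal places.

Rewriting supply in inverse form: P = 88.5 + 2Q.
Set 240 - 0.5Q = 88.5 + 2Q, which gives 151.5 = 2.5Q, so Q* = 60.6 and P* = 240 - 0.5(60.6) = 209.7.
The demand choke price is 240, so CS = (1/2)(Q*)(240 - P*) = (1/2)(60.6)(30.3) = 918.09.

918.09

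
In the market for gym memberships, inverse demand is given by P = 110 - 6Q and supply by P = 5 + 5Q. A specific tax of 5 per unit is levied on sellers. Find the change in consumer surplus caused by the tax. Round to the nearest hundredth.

Without the tax, 110 - 6Q = 5 + 5Q so Q* = 9.5455 and P* = 52.7273.
With the tax, sellers need 5 more per unit: 110 - 6Q = 5 + 5Q + 5, so Q_t = 9.0909. Buyers pay P_b = 55.4545; sellers receive P_s = P_b - 5 = 50.4545.
Consumers lose the trapezoid between P* and P_b out to Q_t plus the triangle from Q_t to Q*: change in CS = 247.9339 - 273.3471 = -25.4132.

-25.41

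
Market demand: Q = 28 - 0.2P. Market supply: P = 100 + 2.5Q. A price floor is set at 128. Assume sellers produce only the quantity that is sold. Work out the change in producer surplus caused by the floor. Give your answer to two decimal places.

Rewriting demand in inverse form: P = 140 - 5Q.
Free-market equilibrium: 140 - 5Q = 100 + 2.5Q gives Q* = 5.3333, P* = 113.3333.
At P = 128, buyers demand (140 - 128)/5 = 2.4 while sellers would supply more, so the quantity traded is 2.4 at price 128.
PS goes from (1/2)(5.3333)(13.3333) = 35.5556 to 60 (computed as (128 - 100)(2.4) - (1/2)(2.5)(2.4)^2), a change of 24.4444.

24.44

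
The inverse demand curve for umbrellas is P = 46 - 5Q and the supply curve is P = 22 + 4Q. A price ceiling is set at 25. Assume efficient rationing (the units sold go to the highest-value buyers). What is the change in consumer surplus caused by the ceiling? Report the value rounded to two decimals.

-3.43

Free-market equilibrium: 46 - 5Q = 22 + 4Q gives Q* = 2.6667, P* = 32.6667.
At P = 25, sellers supply (25 - 22)/4 = 0.75 while buyers want more, so the quantity traded is 0.75 at price 25.
CS goes from (1/2)(2.6667)(13.3333) = 17.7778 to 14.3438 (computed as (46 - 25)(0.75) - (1/2)(5)(0.75)^2), a change of -3.434.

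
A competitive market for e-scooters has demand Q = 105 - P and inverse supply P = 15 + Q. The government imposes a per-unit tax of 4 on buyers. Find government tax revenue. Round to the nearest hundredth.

Rewriting demand in inverse form: P = 105 - Q.
Without the tax, 105 - Q = 15 + Q so Q* = 45 and P* = 60.
A tax on buyers shifts demand down by 4: (105 - 4) - Q = 15 + Q, so Q_t = 43. Buyers pay P_b = 62; sellers receive P_s = P_b - 4 = 58.
Revenue is the tax times quantity traded: 4 x 43 = 172.

172.00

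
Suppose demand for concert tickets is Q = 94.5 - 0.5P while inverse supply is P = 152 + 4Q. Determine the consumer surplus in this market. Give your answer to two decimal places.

38.03

Rewriting demand in inverse form: P = 189 - 2Q.
Setting demand equal to supply, 37 = 6Q, so Q* = 6.1667 and P* = 176.6667.
Consumer surplus is the triangle under demand above P*: (1/2)(6.1667)(189 - 176.6667) = (1/2)(6.1667)(12.3333) = 38.0278.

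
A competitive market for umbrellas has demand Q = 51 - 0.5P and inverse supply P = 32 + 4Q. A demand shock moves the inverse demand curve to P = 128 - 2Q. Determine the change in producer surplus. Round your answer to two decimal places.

Rewriting demand in inverse form: P = 102 - 2Q.
Initial equilibrium: Q_0 = 11.6667, P_0 = 78.6667; CS_0 = (1/2)(11.6667)(23.3333) = 136.1111, PS_0 = (1/2)(11.6667)(46.6667) = 272.2222.
New equilibrium: 128 - 2Q = 32 + 4Q gives Q_1 = 16, P_1 = 96; CS_1 = 256, PS_1 = 512.
Change in producer surplus = 512 - 272.2222 = 239.7778.

239.78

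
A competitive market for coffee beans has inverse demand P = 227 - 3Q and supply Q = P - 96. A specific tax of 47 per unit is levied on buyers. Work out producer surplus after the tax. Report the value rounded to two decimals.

220.50

Rewriting supply in inverse form: P = 96 + Q.
Pre-tax equilibrium: 227 - 3Q = 96 + Q gives Q* = 32.75, P* = 128.75.
With the tax, buyers' net willingness to pay falls by 47: (227 - 47) - 3Q = 96 + Q, so Q_t = 21. Buyers pay P_b = 164; sellers receive P_s = P_b - 47 = 117.
Producer surplus is the triangle above supply below P_s: (1/2)(21)(117 - 96) = 220.5.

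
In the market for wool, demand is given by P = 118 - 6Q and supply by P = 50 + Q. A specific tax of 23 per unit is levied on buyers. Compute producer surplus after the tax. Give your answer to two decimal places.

20.66

Pre-tax equilibrium: 118 - 6Q = 50 + Q gives Q* = 9.7143, P* = 59.7143.
With the tax, buyers' net willingness to pay falls by 23: (118 - 23) - 6Q = 50 + Q, so Q_t = 6.4286. Buyers pay P_b = 79.4286; sellers receive P_s = P_b - 23 = 56.4286.
Producer surplus is the triangle above supply below P_s: (1/2)(6.4286)(56.4286 - 50) = 20.6633.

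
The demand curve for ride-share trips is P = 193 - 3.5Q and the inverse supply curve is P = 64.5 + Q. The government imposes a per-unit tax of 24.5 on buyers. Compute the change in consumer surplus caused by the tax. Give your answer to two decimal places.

Without the tax, 193 - 3.5Q = 64.5 + Q so Q* = 28.5556 and P* = 93.0556.
With the tax, buyers' net willingness to pay falls by 24.5: (193 - 24.5) - 3.5Q = 64.5 + Q, so Q_t = 23.1111. Buyers pay P_b = 112.1111; sellers receive P_s = P_b - 24.5 = 87.6111.
CS falls from (1/2)(28.5556)(99.9444) = 1426.9846 to (1/2)(23.1111)(80.8889) = 934.716, a change of -492.2685.

-492.27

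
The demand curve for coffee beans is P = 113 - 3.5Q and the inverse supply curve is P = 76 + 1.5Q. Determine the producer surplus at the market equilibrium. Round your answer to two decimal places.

41.07

Set 113 - 3.5Q = 76 + 1.5Q, which gives 37 = 5Q, so Q* = 7.4 and P* = 113 - 3.5(7.4) = 87.1.
PS is the area between P* and the supply curve from 0 to Q*: (1/2)(7.4)(11.1) = 41.07.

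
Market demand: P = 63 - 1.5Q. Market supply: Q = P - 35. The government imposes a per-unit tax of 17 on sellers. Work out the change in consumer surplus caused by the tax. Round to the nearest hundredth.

-79.56

Rewriting supply in inverse form: P = 35 + Q.
Pre-tax equilibrium: 63 - 1.5Q = 35 + Q gives Q* = 11.2, P* = 46.2.
A tax on sellers shifts supply up by 17: 63 - 1.5Q = 35 + Q + 17, so Q_t = 4.4. Buyers pay P_b = 56.4; sellers receive P_s = P_b - 17 = 39.4.
Consumers lose the trapezoid between P* and P_b out to Q_t plus the triangle from Q_t to Q*: change in CS = 14.52 - 94.08 = -79.56.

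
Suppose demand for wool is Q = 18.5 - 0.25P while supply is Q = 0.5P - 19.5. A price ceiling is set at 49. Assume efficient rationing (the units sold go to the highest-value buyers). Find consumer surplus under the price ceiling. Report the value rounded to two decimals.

75.00

Rewriting demand in inverse form: P = 74 - 4Q.
Rewriting supply in inverse form: P = 39 + 2Q.
Free-market equilibrium: 74 - 4Q = 39 + 2Q gives Q* = 5.8333, P* = 50.6667.
At the ceiling price 49, quantity supplied is (49 - 39)/2 = 5; supply is the short side, so Q = 5 trades at P = 49.
The demand price at Q = 5 is 54. CS is the trapezoid between demand and 49 over [0, 5]: (1/2)[(74 - 49) + (54 - 49)](5) = 75.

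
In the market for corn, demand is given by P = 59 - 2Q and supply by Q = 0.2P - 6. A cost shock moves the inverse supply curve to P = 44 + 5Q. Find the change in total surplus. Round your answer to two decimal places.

-44.00

Rewriting supply in inverse form: P = 30 + 5Q.
Initial equilibrium: Q_0 = 4.1429, P_0 = 50.7143; CS_0 = (1/2)(4.1429)(8.2857) = 17.1633, PS_0 = (1/2)(4.1429)(20.7143) = 42.9082.
New equilibrium: 59 - 2Q = 44 + 5Q gives Q_1 = 2.1429, P_1 = 54.7143; CS_1 = 4.5918, PS_1 = 11.4796.
Change in total surplus = (4.5918 + 11.4796) - (17.1633 + 42.9082) = -44.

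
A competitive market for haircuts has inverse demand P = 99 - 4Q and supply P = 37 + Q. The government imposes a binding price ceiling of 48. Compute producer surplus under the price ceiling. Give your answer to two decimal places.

Without the control, 99 - 4Q = 37 + Q so Q* = 12.4 and P* = 49.4.
At the ceiling price 48, quantity supplied is (48 - 37)/1 = 11; supply is the short side, so Q = 11 trades at P = 48.
PS is the triangle above supply below 48: (1/2)(11)(48 - 37) = 60.5.

60.50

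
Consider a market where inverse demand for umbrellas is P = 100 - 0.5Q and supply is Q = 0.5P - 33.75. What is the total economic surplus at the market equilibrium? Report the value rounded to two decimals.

Rewriting supply in inverse form: P = 67.5 + 2Q.
Set 100 - 0.5Q = 67.5 + 2Q, which gives 32.5 = 2.5Q, so Q* = 13 and P* = 100 - 0.5(13) = 93.5.
Total surplus is the full triangle between the curves from 0 to Q*: (1/2)(13)(100 - 67.5) = 211.25.

211.25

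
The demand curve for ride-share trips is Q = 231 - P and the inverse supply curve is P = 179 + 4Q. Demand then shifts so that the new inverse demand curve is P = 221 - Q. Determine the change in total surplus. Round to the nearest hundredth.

Rewriting demand in inverse form: P = 231 - Q.
Initial equilibrium: Q_0 = 10.4, P_0 = 220.6; CS_0 = (1/2)(10.4)(10.4) = 54.08, PS_0 = (1/2)(10.4)(41.6) = 216.32.
New equilibrium: 221 - Q = 179 + 4Q gives Q_1 = 8.4, P_1 = 212.6; CS_1 = 35.28, PS_1 = 141.12.
Change in total surplus = (35.28 + 141.12) - (54.08 + 216.32) = -94.

-94.00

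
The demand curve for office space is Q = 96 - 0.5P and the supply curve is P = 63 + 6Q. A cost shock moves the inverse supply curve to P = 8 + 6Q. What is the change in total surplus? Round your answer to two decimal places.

Rewriting demand in inverse form: P = 192 - 2Q.
Initial equilibrium: Q_0 = 16.125, P_0 = 159.75; CS_0 = (1/2)(16.125)(32.25) = 260.0156, PS_0 = (1/2)(16.125)(96.75) = 780.0469.
New equilibrium: 192 - 2Q = 8 + 6Q gives Q_1 = 23, P_1 = 146; CS_1 = 529, PS_1 = 1587.
Change in total surplus = (529 + 1587) - (260.0156 + 780.0469) = 1075.9375.

1075.94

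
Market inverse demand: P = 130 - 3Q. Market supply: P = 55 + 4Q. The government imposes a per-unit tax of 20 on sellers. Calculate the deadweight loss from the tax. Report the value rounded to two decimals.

Without the tax, 130 - 3Q = 55 + 4Q so Q* = 10.7143 and P* = 97.8571.
With the tax, sellers need 20 more per unit: 130 - 3Q = 55 + 4Q + 20, so Q_t = 7.8571. Buyers pay P_b = 106.4286; sellers receive P_s = P_b - 20 = 86.4286.
Deadweight loss is the triangle between the curves from Q_t to Q*: (1/2)(10.7143 - 7.8571)(20) = 28.5714.

28.57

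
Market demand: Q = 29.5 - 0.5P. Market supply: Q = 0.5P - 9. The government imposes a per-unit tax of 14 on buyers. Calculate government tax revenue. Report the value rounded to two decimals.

Rewriting demand in inverse form: P = 59 - 2Q.
Rewriting supply in inverse form: P = 18 + 2Q.
Pre-tax equilibrium: 59 - 2Q = 18 + 2Q gives Q* = 10.25, P* = 38.5.
With the tax, buyers' net willingness to pay falls by 14: (59 - 14) - 2Q = 18 + 2Q, so Q_t = 6.75. Buyers pay P_b = 45.5; sellers receive P_s = P_b - 14 = 31.5.
Revenue is the tax times quantity traded: 14 x 6.75 = 94.5.

94.50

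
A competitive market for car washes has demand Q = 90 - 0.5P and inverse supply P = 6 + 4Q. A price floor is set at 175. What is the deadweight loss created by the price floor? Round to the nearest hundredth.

Rewriting demand in inverse form: P = 180 - 2Q.
Without the control, 180 - 2Q = 6 + 4Q so Q* = 29 and P* = 122.
At P = 175, buyers demand (180 - 175)/2 = 2.5 while sellers would supply more, so the quantity traded is 2.5 at price 175.
The lost-trades triangle has base Q* - 2.5 = 26.5 and height equal to the gap between the curves at Q = 2.5, which is 175 - 16 = 159. DWL = (1/2)(26.5)(159) = 2106.75.

2106.75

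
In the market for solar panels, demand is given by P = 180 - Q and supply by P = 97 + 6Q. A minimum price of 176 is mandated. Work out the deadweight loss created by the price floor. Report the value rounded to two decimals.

Free-market equilibrium: 180 - Q = 97 + 6Q gives Q* = 11.8571, P* = 168.1429.
At P = 176, buyers demand (180 - 176)/1 = 4 while sellers would supply more, so the quantity traded is 4 at price 176.
At Q = 4 the demand price is 176 and the supply price is 121. Deadweight loss is the triangle between the curves from 4 to 11.8571: (1/2)(176 - 121)(11.8571 - 4) = 216.0714.

216.07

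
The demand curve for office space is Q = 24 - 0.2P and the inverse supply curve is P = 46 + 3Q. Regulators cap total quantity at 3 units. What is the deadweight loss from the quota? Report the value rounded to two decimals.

156.25

Rewriting demand in inverse form: P = 120 - 5Q.
Unrestricted equilibrium: Q* = (120 - 46)/(5 + 3) = 9.25.
At Q = 3 the demand price is 120 - 5(3) = 105 and the supply price is 46 + 3(3) = 55.
Deadweight loss is the triangle between the curves from 3 to 9.25: (1/2)(105 - 55)(9.25 - 3) = 156.25.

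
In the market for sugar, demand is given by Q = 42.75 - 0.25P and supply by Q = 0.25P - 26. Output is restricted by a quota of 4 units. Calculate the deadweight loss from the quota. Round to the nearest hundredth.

76.56

Rewriting demand in inverse form: P = 171 - 4Q.
Rewriting supply in inverse form: P = 104 + 4Q.
Without the quota, 171 - 4Q = 104 + 4Q gives Q* = 8.375.
At Q = 4 the demand price is 171 - 4(4) = 155 and the supply price is 104 + 4(4) = 120.
DWL = (1/2)(gap between curves at 4) x (Q* - 4) = (1/2)(35)(4.375) = 76.5625.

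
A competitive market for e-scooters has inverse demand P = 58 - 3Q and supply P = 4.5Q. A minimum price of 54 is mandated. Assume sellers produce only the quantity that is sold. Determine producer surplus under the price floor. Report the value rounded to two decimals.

68.00

Free-market equilibrium: 58 - 3Q = 4.5Q gives Q* = 7.7333, P* = 34.8.
At P = 54, buyers demand (58 - 54)/3 = 1.3333 while sellers would supply more, so the quantity traded is 1.3333 at price 54.
The supply price at Q = 1.3333 is 6. PS is the trapezoid between 54 and supply over [0, 1.3333]: (1/2)[(54 - 0) + (54 - 6)](1.3333) = 68.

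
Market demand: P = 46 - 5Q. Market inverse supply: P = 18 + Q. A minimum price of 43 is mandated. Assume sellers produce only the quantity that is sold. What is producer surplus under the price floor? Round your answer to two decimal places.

Without the control, 46 - 5Q = 18 + Q so Q* = 4.6667 and P* = 22.6667.
At the floor price 43, quantity demanded is (46 - 43)/5 = 0.6; demand is the short side, so Q = 0.6 trades at P = 43.
The supply price at Q = 0.6 is 18.6. PS is the trapezoid between 43 and supply over [0, 0.6]: (1/2)[(43 - 18) + (43 - 18.6)](0.6) = 14.82.

14.82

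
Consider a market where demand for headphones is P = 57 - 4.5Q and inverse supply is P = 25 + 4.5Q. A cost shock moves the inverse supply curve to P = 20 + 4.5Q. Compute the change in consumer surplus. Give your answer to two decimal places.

Initial equilibrium: Q_0 = 3.5556, P_0 = 41; CS_0 = (1/2)(3.5556)(16) = 28.4444, PS_0 = (1/2)(3.5556)(16) = 28.4444.
New equilibrium: 57 - 4.5Q = 20 + 4.5Q gives Q_1 = 4.1111, P_1 = 38.5; CS_1 = 38.0278, PS_1 = 38.0278.
Change in consumer surplus = 38.0278 - 28.4444 = 9.5833.

9.58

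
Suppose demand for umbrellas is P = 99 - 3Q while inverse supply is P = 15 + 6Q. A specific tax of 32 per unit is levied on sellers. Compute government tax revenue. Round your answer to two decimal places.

184.89

Without the tax, 99 - 3Q = 15 + 6Q so Q* = 9.3333 and P* = 71.
With the tax, sellers need 32 more per unit: 99 - 3Q = 15 + 6Q + 32, so Q_t = 5.7778. Buyers pay P_b = 81.6667; sellers receive P_s = P_b - 32 = 49.6667.
Tax revenue = t x Q_t = 32 x 5.7778 = 184.8889.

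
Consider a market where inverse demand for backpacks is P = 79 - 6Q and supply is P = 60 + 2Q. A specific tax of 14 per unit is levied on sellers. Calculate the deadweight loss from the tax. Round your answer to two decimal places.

12.25

Without the tax, 79 - 6Q = 60 + 2Q so Q* = 2.375 and P* = 64.75.
With the tax, sellers need 14 more per unit: 79 - 6Q = 60 + 2Q + 14, so Q_t = 0.625. Buyers pay P_b = 75.25; sellers receive P_s = P_b - 14 = 61.25.
Deadweight loss is the triangle between the curves from Q_t to Q*: (1/2)(2.375 - 0.625)(14) = 12.25.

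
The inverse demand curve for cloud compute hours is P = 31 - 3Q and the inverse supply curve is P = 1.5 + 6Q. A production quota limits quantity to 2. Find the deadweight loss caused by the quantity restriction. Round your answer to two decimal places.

Unrestricted equilibrium: Q* = (31 - 1.5)/(3 + 6) = 3.2778.
At Q = 2 the demand price is 31 - 3(2) = 25 and the supply price is 1.5 + 6(2) = 13.5.
DWL = (1/2)(gap between curves at 2) x (Q* - 2) = (1/2)(11.5)(1.2778) = 7.3472.

7.35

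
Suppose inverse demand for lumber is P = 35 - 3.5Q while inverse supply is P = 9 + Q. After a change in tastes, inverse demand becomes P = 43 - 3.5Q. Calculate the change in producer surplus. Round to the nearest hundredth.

11.85

Initial equilibrium: Q_0 = 5.7778, P_0 = 14.7778; CS_0 = (1/2)(5.7778)(20.2222) = 58.4198, PS_0 = (1/2)(5.7778)(5.7778) = 16.6914.
New equilibrium: 43 - 3.5Q = 9 + Q gives Q_1 = 7.5556, P_1 = 16.5556; CS_1 = 99.9012, PS_1 = 28.5432.
Change in producer surplus = 28.5432 - 16.6914 = 11.8519.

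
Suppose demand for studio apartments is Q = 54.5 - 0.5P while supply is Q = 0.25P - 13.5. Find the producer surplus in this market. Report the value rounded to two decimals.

Rewriting demand in inverse form: P = 109 - 2Q.
Rewriting supply in inverse form: P = 54 + 4Q.
Equilibrium: 109 - 2Q = 54 + 4Q, so Q* = 9.1667 and P* = 90.6667.
PS is the area between P* and the supply curve from 0 to Q*: (1/2)(9.1667)(36.6667) = 168.0556.

168.06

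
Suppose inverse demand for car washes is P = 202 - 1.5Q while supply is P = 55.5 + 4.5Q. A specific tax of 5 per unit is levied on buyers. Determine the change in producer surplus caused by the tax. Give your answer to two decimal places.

-90.00

Pre-tax equilibrium: 202 - 1.5Q = 55.5 + 4.5Q gives Q* = 24.4167, P* = 165.375.
A tax on buyers shifts demand down by 5: (202 - 5) - 1.5Q = 55.5 + 4.5Q, so Q_t = 23.5833. Buyers pay P_b = 166.625; sellers receive P_s = P_b - 5 = 161.625.
PS falls from (1/2)(24.4167)(109.875) = 1341.3906 to (1/2)(23.5833)(106.125) = 1251.3906, a change of -90.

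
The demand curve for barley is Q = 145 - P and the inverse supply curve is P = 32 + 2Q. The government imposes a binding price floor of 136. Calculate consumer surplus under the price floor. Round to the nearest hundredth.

Rewriting demand in inverse form: P = 145 - Q.
Without the control, 145 - Q = 32 + 2Q so Q* = 37.6667 and P* = 107.3333.
At the floor price 136, quantity demanded is (145 - 136)/1 = 9; demand is the short side, so Q = 9 trades at P = 136.
CS is the triangle under demand above 136: (1/2)(9)(145 - 136) = 40.5.

40.50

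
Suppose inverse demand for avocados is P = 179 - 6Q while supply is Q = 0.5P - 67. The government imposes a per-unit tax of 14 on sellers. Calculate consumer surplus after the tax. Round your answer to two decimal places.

45.05

Rewriting supply in inverse form: P = 134 + 2Q.
Without the tax, 179 - 6Q = 134 + 2Q so Q* = 5.625 and P* = 145.25.
With the tax, sellers need 14 more per unit: 179 - 6Q = 134 + 2Q + 14, so Q_t = 3.875. Buyers pay P_b = 155.75; sellers receive P_s = P_b - 14 = 141.75.
CS = (1/2)(Q_t)(179 - P_b) = (1/2)(3.875)(23.25) = 45.0469.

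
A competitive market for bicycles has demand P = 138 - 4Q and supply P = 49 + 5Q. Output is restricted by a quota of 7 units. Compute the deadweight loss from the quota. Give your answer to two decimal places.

37.56

Unrestricted equilibrium: Q* = (138 - 49)/(4 + 5) = 9.8889.
At Q = 7 the demand price is 138 - 4(7) = 110 and the supply price is 49 + 5(7) = 84.
Deadweight loss is the triangle between the curves from 7 to 9.8889: (1/2)(110 - 84)(9.8889 - 7) = 37.5556.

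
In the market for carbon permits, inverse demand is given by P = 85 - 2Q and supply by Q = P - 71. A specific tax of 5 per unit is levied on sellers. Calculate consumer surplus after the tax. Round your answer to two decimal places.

Rewriting supply in inverse form: P = 71 + Q.
Without the tax, 85 - 2Q = 71 + Q so Q* = 4.6667 and P* = 75.6667.
A tax on sellers shifts supply up by 5: 85 - 2Q = 71 + Q + 5, so Q_t = 3. Buyers pay P_b = 79; sellers receive P_s = P_b - 5 = 74.
Consumer surplus is the triangle under demand above P_b: (1/2)(3)(85 - 79) = 9.

9.00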